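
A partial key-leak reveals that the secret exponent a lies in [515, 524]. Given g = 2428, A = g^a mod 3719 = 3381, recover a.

Compute 2428^515 mod 3719 = 470, then multiply by 2428 repeatedly:
  2428^515=470  2428^516=3146  2428^517=3381
Found 3381 at exponent 517.

517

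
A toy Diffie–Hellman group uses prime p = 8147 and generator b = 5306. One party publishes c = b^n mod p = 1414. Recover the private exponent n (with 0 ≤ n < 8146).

3070

Baby-step giant-step with m = ceil(sqrt(8146)) = 91.
Baby table (5306^j mod 8147 for j=0..90):
  0:1  1:5306  2:5751  3:4291  4:5328  5:278  6:461  7:1966
  8:3436  9:6577  10:3961  11:5953  12:699  13:2009  14:3478  15:1313
  16:1093  17:6941  18:4506  19:5538  20:6546  21:2415  22:6906  23:6177
  24:7928  25:3007  26:3316  27:5323  28:6336  29:4294  30:4952  31:1237
  32:5187  33:1656  34:4270  35:7960  36:1712  37:8114  38:4136  39:5745
  40:5043  41:3410  42:7120  43:1081  44:298  45:670  46:2928  47:7786
  48:7226  49:1374  50:7026  51:7431  52:5553  53:4666  54:7210  55:6095
  56:4627  57:3951  58:1775  59:218  60:7981  61:7227  62:6680  63:4630
  64:3575  65:2734  66:4944  67:7671  68:8061  69:8063  70:2381  71:5736
  72:6171  73:533  74:1089  75:2011  76:5943  77:4668  78:1528  79:1303
  80:5062  81:6460  82:2331  83:1140  84:3766  85:5952  86:3540  87:4405
  88:7334  89:4132  90:815
Giant step factor: 5306^(-91) ≡ 650 (mod 8147).
Scan 1414·650^i mod 8147 for i = 0, 1, …:
  i=0: 1414   i=1: 6636   i=2: 3637   i=3: 1420
  i=4: 2389   i=5: 4920   i=6: 4376   i=7: 1097
  i=8: 4261   i=9: 7817     …   i=32: 3233
  i=33: 7671
Match at i=33, j=67: n = 33·91 + 67 = 3070.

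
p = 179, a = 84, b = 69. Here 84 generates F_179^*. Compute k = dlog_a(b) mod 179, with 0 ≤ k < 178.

11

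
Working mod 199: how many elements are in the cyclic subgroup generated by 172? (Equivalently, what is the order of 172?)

33

The order of 172 must divide p − 1 = 198 = 2 · 3^2 · 11.
Divisors: 1, 2, 3, 6, 9, 11, 18, 22, 33, 66, 99, 198.
Check each in increasing order: 172^1 ≡ 172;  172^2 ≡ 132;  172^3 ≡ 18;  172^6 ≡ 125;  172^9 ≡ 61;  172^11 ≡ 92;  172^18 ≡ 139;  172^22 ≡ 106;  172^33 ≡ 1.
Smallest exponent giving 1 is 33.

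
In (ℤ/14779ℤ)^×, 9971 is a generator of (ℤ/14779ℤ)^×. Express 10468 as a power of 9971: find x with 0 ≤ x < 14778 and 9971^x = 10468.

7555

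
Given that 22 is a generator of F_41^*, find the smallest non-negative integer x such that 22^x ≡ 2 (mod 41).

Successive powers of 22 modulo 41:
  22^0=1  22^1=22  22^2=33  22^3=29  22^4=23  22^5=14
  22^6=21  22^7=11  22^8=37  22^9=35  22^10=32  22^11=7
  22^12=31  22^13=26  22^14=39  22^15=38  22^16=16  22^17=24
  22^18=36  22^19=13  22^20=40  22^21=19  22^22=8  22^23=12
  22^24=18  22^25=27  22^26=20  22^27=30  22^28=4  22^29=6
  22^30=9  22^31=34  22^32=10  22^33=15  22^34=2
So 22^34 ≡ 2 (mod 41), giving x = 34.

34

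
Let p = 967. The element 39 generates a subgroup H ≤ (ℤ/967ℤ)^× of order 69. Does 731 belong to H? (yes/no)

no

731 ∈ ⟨39⟩ iff 731^69 ≡ 1 (mod 967), since |⟨39⟩| = 69.
731^69 mod 967 = 319.
Since 319 ≠ 1, 731 does not lie in the subgroup.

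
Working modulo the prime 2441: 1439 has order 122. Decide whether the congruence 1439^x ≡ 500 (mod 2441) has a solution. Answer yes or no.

no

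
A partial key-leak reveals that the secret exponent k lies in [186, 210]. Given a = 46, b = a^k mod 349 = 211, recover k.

209

Compute 46^186 mod 349 = 75, then multiply by 46 repeatedly:
  46^186=75  46^187=309  46^188=254  46^189=167  46^190=4
  46^191=184  46^192=88  46^193=209  46^194=191  46^195=61
  46^196=14  46^197=295  46^198=308  46^199=208  46^200=145
  46^201=39  46^202=49  46^203=160  46^204=31  46^205=30
  46^206=333  46^207=311  46^208=346  46^209=211
Found 211 at exponent 209.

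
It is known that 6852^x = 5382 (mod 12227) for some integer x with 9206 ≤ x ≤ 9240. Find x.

Compute 6852^9206 mod 12227 = 476, then multiply by 6852 repeatedly:
  6852^9206=476  6852^9207=9170  6852^9208=10514  6852^9209=444  6852^9210=9992
  6852^9211=6211  6852^9212=7812  6852^9213=10245  6852^9214=3533  6852^9215=10883
  6852^9216=10070  6852^9217=2679  6852^9218=3781  6852^9219=10626  6852^9220=9794
  6852^9221=6712  6852^9222=4877  6852^9223=813  6852^9224=7391  6852^9225=11125
  6852^9226=5382
Found 5382 at exponent 9226.

9226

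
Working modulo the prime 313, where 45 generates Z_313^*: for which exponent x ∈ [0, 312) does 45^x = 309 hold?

Baby-step giant-step with m = ceil(sqrt(312)) = 18.
Baby table (45^j mod 313 for j=0..17):
  0:1  1:45  2:147  3:42  4:12  5:227  6:199  7:191
  8:144  9:220  10:197  11:101  12:163  13:136  14:173  15:273
  16:78  17:67
Giant step factor: 45^(-18) ≡ 264 (mod 313).
Scan 309·264^i mod 313 for i = 0, 1, …:
  i=0: 309   i=1: 196   i=2: 99   i=3: 157
  i=4: 132   i=5: 105   i=6: 176   i=7: 140
  i=8: 26   i=9: 291     …   i=15: 29
  i=16: 144
Match at i=16, j=8: x = 16·18 + 8 = 296.

296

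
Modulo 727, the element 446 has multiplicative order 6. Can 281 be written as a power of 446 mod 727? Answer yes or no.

yes

281 ∈ ⟨446⟩ iff 281^6 ≡ 1 (mod 727), since |⟨446⟩| = 6.
281^6 mod 727 = 1.
Since 1 = 1, 281 lies in the subgroup.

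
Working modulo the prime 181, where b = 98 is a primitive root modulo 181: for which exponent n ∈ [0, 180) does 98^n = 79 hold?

22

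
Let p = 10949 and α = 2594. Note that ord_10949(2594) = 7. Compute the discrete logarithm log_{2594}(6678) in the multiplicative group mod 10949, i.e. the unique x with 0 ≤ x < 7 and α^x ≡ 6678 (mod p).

Successive powers of 2594 modulo 10949:
  2594^0=1  2594^1=2594  2594^2=6150  2594^3=407  2594^4=4654  2594^5=6678
So 2594^5 ≡ 6678 (mod 10949), giving x = 5.

5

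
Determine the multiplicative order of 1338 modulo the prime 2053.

513

The order of 1338 must divide p − 1 = 2052 = 2^2 · 3^3 · 19.
Divisors: 1, 2, 3, 4, 6, 9, 12, 18, 19, 27, 36, 38, 54, 57, 76, 108, 114, 171, 228, 342, 513, 684, 1026, 2052.
Check each in increasing order: 1338^1 ≡ 1338;  1338^2 ≡ 28;  1338^3 ≡ 510;  1338^4 ≡ 784;  1338^6 ≡ 1422;  1338^9 ≡ 511;  1338^12 ≡ 1932;  1338^18 ≡ 390;  1338^19 ≡ 358;  1338^27 ≡ 149;  1338^36 ≡ 178;  1338^38 ≡ 878;  1338^54 ≡ 1671;  1338^57 ≡ 215;  1338^76 ≡ 1009;  1338^108 ≡ 161;  1338^114 ≡ 1059;  1338^171 ≡ 1855;  1338^228 ≡ 543;  1338^342 ≡ 197;  1338^513 ≡ 1.
Smallest exponent giving 1 is 513.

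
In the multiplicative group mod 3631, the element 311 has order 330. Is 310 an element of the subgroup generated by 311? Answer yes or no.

no

310 ∈ ⟨311⟩ iff 310^330 ≡ 1 (mod 3631), since |⟨311⟩| = 330.
310^330 mod 3631 = 2345.
Since 2345 ≠ 1, 310 does not lie in the subgroup.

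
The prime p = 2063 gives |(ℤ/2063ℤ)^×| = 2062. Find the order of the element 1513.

The order of 1513 must divide p − 1 = 2062 = 2 · 1031.
Divisors: 1, 2, 1031, 2062.
Check each in increasing order: 1513^1 ≡ 1513;  1513^2 ≡ 1302;  1513^1031 ≡ 2062;  1513^2062 ≡ 1.
Smallest exponent giving 1 is 2062.

2062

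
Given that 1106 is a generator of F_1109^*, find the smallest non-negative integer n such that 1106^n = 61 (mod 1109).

245

Baby-step giant-step with m = ceil(sqrt(1108)) = 34.
Baby table (1106^j mod 1109 for j=0..33):
  0:1  1:1106  2:9  3:1082  4:81  5:866  6:729  7:31
  8:1016  9:279  10:272  11:293  12:230  13:419  14:961  15:444
  16:886  17:669  18:211  19:476  20:790  21:957  22:456  23:850
  24:777  25:996  26:339  27:92  28:833  29:828  30:843  31:798
  32:933  33:528
Giant step factor: 1106^(-34) ≡ 558 (mod 1109).
Scan 61·558^i mod 1109 for i = 0, 1, …:
  i=0: 61   i=1: 768   i=2: 470   i=3: 536
  i=4: 767   i=5: 1021   i=6: 801   i=7: 31
Match at i=7, j=7: n = 7·34 + 7 = 245.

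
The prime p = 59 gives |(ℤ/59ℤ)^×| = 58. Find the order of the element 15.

The order of 15 must divide p − 1 = 58 = 2 · 29.
Divisors: 1, 2, 29, 58.
Check each in increasing order: 15^1 ≡ 15;  15^2 ≡ 48;  15^29 ≡ 1.
Smallest exponent giving 1 is 29.

29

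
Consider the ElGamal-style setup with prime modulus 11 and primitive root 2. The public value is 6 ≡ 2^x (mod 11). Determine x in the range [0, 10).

Successive powers of 2 modulo 11:
  2^0=1  2^1=2  2^2=4  2^3=8  2^4=5  2^5=10
  2^6=9  2^7=7  2^8=3  2^9=6
So 2^9 ≡ 6 (mod 11), giving x = 9.

9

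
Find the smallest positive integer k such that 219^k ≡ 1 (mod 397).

198

The order of 219 must divide p − 1 = 396 = 2^2 · 3^2 · 11.
Divisors: 1, 2, 3, 4, 6, 9, 11, 12, 18, 22, 33, 36, 44, 66, 99, 132, 198, 396.
Check each in increasing order: 219^1 ≡ 219;  219^2 ≡ 321;  219^3 ≡ 30;  219^4 ≡ 218;  219^6 ≡ 106;  219^9 ≡ 4;  219^11 ≡ 93;  219^12 ≡ 120;  219^18 ≡ 16;  219^22 ≡ 312;  219^33 ≡ 35;  219^36 ≡ 256;  219^44 ≡ 79;  219^66 ≡ 34;  219^99 ≡ 396;  219^132 ≡ 362;  219^198 ≡ 1.
Smallest exponent giving 1 is 198.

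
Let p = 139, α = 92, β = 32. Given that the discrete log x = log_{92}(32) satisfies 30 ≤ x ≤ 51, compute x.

43

Compute 92^30 mod 139 = 6, then multiply by 92 repeatedly:
  92^30=6  92^31=135  92^32=49  92^33=60  92^34=99
  92^35=73  92^36=44  92^37=17  92^38=35  92^39=23
  92^40=31  92^41=72  92^42=91  92^43=32
Found 32 at exponent 43.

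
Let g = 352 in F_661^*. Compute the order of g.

The order of 352 must divide p − 1 = 660 = 2^2 · 3 · 5 · 11.
Divisors: 1, 2, 3, 4, 5, 6, 10, 11, 12, 15, 20, 22, 30, 33, 44, 55, 60, 66, 110, 132, 165, 220, 330, 660.
Check each in increasing order: 352^1 ≡ 352;  352^2 ≡ 297;  352^3 ≡ 106;  352^4 ≡ 296;  352^5 ≡ 415;  352^6 ≡ 660;  352^10 ≡ 365;  352^11 ≡ 246;  352^12 ≡ 1.
Smallest exponent giving 1 is 12.

12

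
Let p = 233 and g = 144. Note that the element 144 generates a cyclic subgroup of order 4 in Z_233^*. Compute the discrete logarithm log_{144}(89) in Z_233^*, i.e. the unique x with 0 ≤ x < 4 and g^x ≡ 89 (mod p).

3

Successive powers of 144 modulo 233:
  144^0=1  144^1=144  144^2=232  144^3=89
So 144^3 ≡ 89 (mod 233), giving x = 3.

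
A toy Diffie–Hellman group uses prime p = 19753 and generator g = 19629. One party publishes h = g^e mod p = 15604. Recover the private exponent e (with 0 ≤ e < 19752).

15864

Baby-step giant-step with m = ceil(sqrt(19752)) = 141.
Baby table (19629^j mod 19753 for j=0..140):
  0:1  1:19629  2:15376  3:9417  4:17472  5:6302  6:8672  7:11087
  8:7922  9:5322  10:11674  11:14146  12:3913  13:8613  14:18403  15:9376
  16:2803  17:7982  18:17635  19:5843  20:6329  21:5324  22:11426  23:5392
  24:2994  25:4051  26:11254  27:6967  28:5224  29:4073  30:8526  31:9438
  32:14868  33:13150  34:8899  35:2692  36:1993  37:9657  38:7465  39:2731
  40:16910  41:16731  42:19174  43:12537  44:5899  45:19138  46:17001  47:5447
  48:15927  49:352  50:15611  51:30  52:16033  53:6961  54:5968  55:10582
  56:11283  57:3371  58:16562  59:624  60:1636  61:14419  62:9567  63:18625
  64:1601  65:18759  66:4738  67:5078  68:2424  69:15472  70:17266  71:12093
  72:1696  73:6979  74:3736  75:10808  76:3012  77:1819  78:11480  79:18449
  80:3672  81:18744  82:6598  83:11474  84:19193  85:10181  86:1748  87:531
  88:13168  89:6667  90:2918  91:13475  92:8105  93:2383  94:803  95:18946
  96:1303  97:16205  98:5386  99:3738  100:10560  101:14011  102:900  103:6918
  104:11300  105:1263  106:1412  107:2689  108:2365  109:3035  110:18720  111:9574
  112:17757  113:10468  114:5666  115:8524  116:9686  117:3869  118:14069  119:13461
  120:9841  121:4402  122:7236  123:11374  124:11840  125:13315  126:8192  127:11348
  128:15064  129:8599  130:386  131:11395  132:9236  133:410  134:8419  135:2953
  136:9135  137:12934  138:15930  139:19733  140:2480
Giant step factor: 19629^(-141) ≡ 6057 (mod 19753).
Scan 15604·6057^i mod 19753 for i = 0, 1, …:
  i=0: 15604   i=1: 15076   i=2: 16966   i=3: 7956
  i=4: 11925   i=5: 12757   i=6: 15166   i=7: 9012
  i=8: 8145   i=9: 11024     …   i=111: 4292
  i=112: 1696
Match at i=112, j=72: e = 112·141 + 72 = 15864.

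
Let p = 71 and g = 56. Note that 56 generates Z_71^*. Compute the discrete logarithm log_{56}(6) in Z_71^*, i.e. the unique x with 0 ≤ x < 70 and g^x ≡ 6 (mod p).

68

Baby-step giant-step with m = ceil(sqrt(70)) = 9.
Baby table (56^j mod 71 for j=0..8):
  0:1  1:56  2:12  3:33  4:2  5:41  6:24  7:66
  8:4
Giant step factor: 56^(-9) ≡ 13 (mod 71).
Scan 6·13^i mod 71 for i = 0, 1, …:
  i=0: 6   i=1: 7   i=2: 20   i=3: 47
  i=4: 43   i=5: 62   i=6: 25   i=7: 41
Match at i=7, j=5: x = 7·9 + 5 = 68.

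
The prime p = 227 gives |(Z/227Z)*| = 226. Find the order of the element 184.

The order of 184 must divide p − 1 = 226 = 2 · 113.
Divisors: 1, 2, 113, 226.
Check each in increasing order: 184^1 ≡ 184;  184^2 ≡ 33;  184^113 ≡ 226;  184^226 ≡ 1.
Smallest exponent giving 1 is 226.

226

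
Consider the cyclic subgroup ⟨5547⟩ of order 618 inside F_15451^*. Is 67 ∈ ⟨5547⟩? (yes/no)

67 ∈ ⟨5547⟩ iff 67^618 ≡ 1 (mod 15451), since |⟨5547⟩| = 618.
67^618 mod 15451 = 1.
Since 1 = 1, 67 lies in the subgroup.

yes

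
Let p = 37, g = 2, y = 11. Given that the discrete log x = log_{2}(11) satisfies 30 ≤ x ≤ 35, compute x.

Compute 2^30 mod 37 = 11, then multiply by 2 repeatedly:
  2^30=11
Found 11 at exponent 30.

30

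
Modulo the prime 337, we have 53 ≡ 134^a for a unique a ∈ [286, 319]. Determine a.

Compute 134^286 mod 337 = 334, then multiply by 134 repeatedly:
  134^286=334  134^287=272  134^288=52  134^289=228  134^290=222
  134^291=92  134^292=196  134^293=315  134^294=85  134^295=269
  134^296=324  134^297=280  134^298=113  134^299=314  134^300=288
  134^301=174  134^302=63  134^303=17  134^304=256  134^305=267
  134^306=56  134^307=90  134^308=265  134^309=125  134^310=237
  134^311=80  134^312=273  134^313=186  134^314=323  134^315=146
  134^316=18  134^317=53
Found 53 at exponent 317.

317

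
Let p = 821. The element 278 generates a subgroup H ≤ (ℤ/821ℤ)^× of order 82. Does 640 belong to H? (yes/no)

no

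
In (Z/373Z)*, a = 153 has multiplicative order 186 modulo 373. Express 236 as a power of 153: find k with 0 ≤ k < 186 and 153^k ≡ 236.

Baby-step giant-step with m = ceil(sqrt(186)) = 14.
Baby table (153^j mod 373 for j=0..13):
  0:1  1:153  2:283  3:31  4:267  5:194  6:215  7:71
  8:46  9:324  10:336  11:307  12:346  13:345
Giant step factor: 153^(-14) ≡ 68 (mod 373).
Scan 236·68^i mod 373 for i = 0, 1, …:
  i=0: 236   i=1: 9   i=2: 239   i=3: 213
  i=4: 310   i=5: 192   i=6: 1
Match at i=6, j=0: k = 6·14 + 0 = 84.

84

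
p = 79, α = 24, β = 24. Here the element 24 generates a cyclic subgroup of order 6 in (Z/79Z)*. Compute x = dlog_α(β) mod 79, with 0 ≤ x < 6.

1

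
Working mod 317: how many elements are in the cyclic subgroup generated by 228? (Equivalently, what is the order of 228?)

158

The order of 228 must divide p − 1 = 316 = 2^2 · 79.
Divisors: 1, 2, 4, 79, 158, 316.
Check each in increasing order: 228^1 ≡ 228;  228^2 ≡ 313;  228^4 ≡ 16;  228^79 ≡ 316;  228^158 ≡ 1.
Smallest exponent giving 1 is 158.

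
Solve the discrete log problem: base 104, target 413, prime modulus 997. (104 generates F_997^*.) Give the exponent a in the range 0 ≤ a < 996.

95

Baby-step giant-step with m = ceil(sqrt(996)) = 32.
Baby table (104^j mod 997 for j=0..31):
  0:1  1:104  2:846  3:248  4:867  5:438  6:687  7:661
  8:948  9:886  10:420  11:809  12:388  13:472  14:235  15:512
  16:407  17:454  18:357  19:239  20:928  21:800  22:449  23:834
  24:994  25:685  26:453  27:253  28:390  29:680  30:930  31:11
Giant step factor: 104^(-32) ≡ 156 (mod 997).
Scan 413·156^i mod 997 for i = 0, 1, …:
  i=0: 413   i=1: 620   i=2: 11
Match at i=2, j=31: a = 2·32 + 31 = 95.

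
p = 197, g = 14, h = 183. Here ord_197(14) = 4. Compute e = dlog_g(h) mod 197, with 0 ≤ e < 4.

Successive powers of 14 modulo 197:
  14^0=1  14^1=14  14^2=196  14^3=183
So 14^3 ≡ 183 (mod 197), giving e = 3.

3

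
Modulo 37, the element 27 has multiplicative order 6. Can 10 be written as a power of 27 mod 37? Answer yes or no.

⟨27⟩ has order 6; its elements mod 37 are {1, 10, 11, 26, 27, 36}.
10 is in this set.

yes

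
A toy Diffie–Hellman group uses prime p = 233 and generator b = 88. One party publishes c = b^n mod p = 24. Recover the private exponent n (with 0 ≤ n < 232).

Baby-step giant-step with m = ceil(sqrt(232)) = 16.
Baby table (88^j mod 233 for j=0..15):
  0:1  1:88  2:55  3:180  4:229  5:114  6:13  7:212
  8:16  9:10  10:181  11:84  12:169  13:193  14:208  15:130
Giant step factor: 88^(-16) ≡ 152 (mod 233).
Scan 24·152^i mod 233 for i = 0, 1, …:
  i=0: 24   i=1: 153   i=2: 189   i=3: 69
  i=4: 3   i=5: 223   i=6: 111   i=7: 96
  i=8: 146   i=9: 57   i=10: 43   i=11: 12
  i=12: 193
Match at i=12, j=13: n = 12·16 + 13 = 205.

205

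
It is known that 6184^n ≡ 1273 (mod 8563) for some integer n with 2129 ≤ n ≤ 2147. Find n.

2135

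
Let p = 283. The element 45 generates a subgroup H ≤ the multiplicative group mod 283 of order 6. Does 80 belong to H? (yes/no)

no

80 ∈ ⟨45⟩ iff 80^6 ≡ 1 (mod 283), since |⟨45⟩| = 6.
80^6 mod 283 = 262.
Since 262 ≠ 1, 80 does not lie in the subgroup.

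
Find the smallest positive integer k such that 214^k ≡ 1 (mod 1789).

447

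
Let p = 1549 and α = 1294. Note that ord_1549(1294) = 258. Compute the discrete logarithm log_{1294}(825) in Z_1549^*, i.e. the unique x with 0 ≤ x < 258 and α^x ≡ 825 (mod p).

119

Baby-step giant-step with m = ceil(sqrt(258)) = 17.
Baby table (1294^j mod 1549 for j=0..16):
  0:1  1:1294  2:1516  3:670  4:1089  5:1125  6:1239  7:51
  8:936  9:1415  10:92  11:1324  12:62  13:1229  14:1052  15:1266
  16:911
Giant step factor: 1294^(-17) ≡ 895 (mod 1549).
Scan 825·895^i mod 1549 for i = 0, 1, …:
  i=0: 825   i=1: 1051   i=2: 402   i=3: 422
  i=4: 1283   i=5: 476   i=6: 45   i=7: 1
Match at i=7, j=0: x = 7·17 + 0 = 119.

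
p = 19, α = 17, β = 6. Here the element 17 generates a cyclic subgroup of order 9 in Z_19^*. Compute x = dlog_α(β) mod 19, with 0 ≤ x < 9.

5

Successive powers of 17 modulo 19:
  17^0=1  17^1=17  17^2=4  17^3=11  17^4=16  17^5=6
So 17^5 ≡ 6 (mod 19), giving x = 5.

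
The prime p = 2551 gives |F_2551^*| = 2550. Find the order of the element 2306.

The order of 2306 must divide p − 1 = 2550 = 2 · 3 · 5^2 · 17.
Divisors: 1, 2, 3, 5, 6, 10, 15, 17, 25, 30, 34, 50, 51, 75, 85, 102, 150, 170, 255, 425, 510, 850, 1275, 2550.
Check each in increasing order: 2306^1 ≡ 2306;  2306^2 ≡ 1352;  2306^3 ≡ 390;  2306^5 ≡ 1774;  2306^6 ≡ 1591;  2306^10 ≡ 1693;  2306^15 ≡ 855;  2306^17 ≡ 357;  2306^25 ≡ 1098;  2306^30 ≡ 1439;  2306^34 ≡ 2450;  2306^50 ≡ 1532;  2306^51 ≡ 2208;  2306^75 ≡ 1027;  2306^85 ≡ 1480;  2306^102 ≡ 303;  2306^150 ≡ 1166;  2306^170 ≡ 1642;  2306^255 ≡ 1608;  2306^425 ≡ 51;  2306^510 ≡ 1501;  2306^850 ≡ 50;  2306^1275 ≡ 2550;  2306^2550 ≡ 1.
Smallest exponent giving 1 is 2550.

2550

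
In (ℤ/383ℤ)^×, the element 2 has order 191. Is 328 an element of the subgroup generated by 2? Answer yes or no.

no

328 ∈ ⟨2⟩ iff 328^191 ≡ 1 (mod 383), since |⟨2⟩| = 191.
328^191 mod 383 = 382.
Since 382 ≠ 1, 328 does not lie in the subgroup.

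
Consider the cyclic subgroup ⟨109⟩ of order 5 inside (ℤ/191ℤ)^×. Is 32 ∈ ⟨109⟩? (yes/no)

no

32 ∈ ⟨109⟩ iff 32^5 ≡ 1 (mod 191), since |⟨109⟩| = 5.
32^5 mod 191 = 125.
Since 125 ≠ 1, 32 does not lie in the subgroup.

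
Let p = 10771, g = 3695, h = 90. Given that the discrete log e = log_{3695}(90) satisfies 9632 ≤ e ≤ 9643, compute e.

Compute 3695^9632 mod 10771 = 7273, then multiply by 3695 repeatedly:
  3695^9632=7273  3695^9633=90
Found 90 at exponent 9633.

9633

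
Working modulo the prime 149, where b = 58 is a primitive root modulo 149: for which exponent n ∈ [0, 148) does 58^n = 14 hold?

55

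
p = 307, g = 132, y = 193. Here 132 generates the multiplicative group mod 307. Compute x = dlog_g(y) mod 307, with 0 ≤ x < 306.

Baby-step giant-step with m = ceil(sqrt(306)) = 18.
Baby table (132^j mod 307 for j=0..17):
  0:1  1:132  2:232  3:231  4:99  5:174  6:250  7:151
  8:284  9:34  10:190  11:213  12:179  13:296  14:83  15:211
  16:222  17:139
Giant step factor: 132^(-18) ≡ 81 (mod 307).
Scan 193·81^i mod 307 for i = 0, 1, …:
  i=0: 193   i=1: 283   i=2: 205   i=3: 27
  i=4: 38   i=5: 8   i=6: 34
Match at i=6, j=9: x = 6·18 + 9 = 117.

117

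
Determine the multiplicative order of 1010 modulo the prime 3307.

The order of 1010 must divide p − 1 = 3306 = 2 · 3 · 19 · 29.
Divisors: 1, 2, 3, 6, 19, 29, 38, 57, 58, 87, 114, 174, 551, 1102, 1653, 3306.
Check each in increasing order: 1010^1 ≡ 1010;  1010^2 ≡ 1544;  1010^3 ≡ 1843;  1010^6 ≡ 360;  1010^19 ≡ 2541;  1010^29 ≡ 3163;  1010^38 ≡ 1417;  1010^57 ≡ 2581;  1010^58 ≡ 894;  1010^87 ≡ 237;  1010^114 ≡ 1263;  1010^174 ≡ 3257;  1010^551 ≡ 3306;  1010^1102 ≡ 1.
Smallest exponent giving 1 is 1102.

1102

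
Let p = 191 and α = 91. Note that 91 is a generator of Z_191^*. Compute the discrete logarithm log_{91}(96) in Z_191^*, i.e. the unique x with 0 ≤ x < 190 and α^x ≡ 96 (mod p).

22

Successive powers of 91 modulo 191:
  91^0=1  91^1=91  91^2=68  91^3=76  91^4=40  91^5=11
  91^6=46  91^7=175  91^8=72  91^9=58  91^10=121  91^11=124
  91^12=15  91^13=28  91^14=65  91^15=185  91^16=27  91^17=165
  91^18=117  91^19=142  91^20=125  91^21=106  91^22=96
So 91^22 ≡ 96 (mod 191), giving x = 22.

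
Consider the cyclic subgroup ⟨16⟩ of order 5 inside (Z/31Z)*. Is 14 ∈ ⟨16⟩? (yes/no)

no

⟨16⟩ has order 5; its elements mod 31 are {1, 2, 4, 8, 16}.
14 is not in this set.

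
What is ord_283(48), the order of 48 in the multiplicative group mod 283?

282

The order of 48 must divide p − 1 = 282 = 2 · 3 · 47.
Divisors: 1, 2, 3, 6, 47, 94, 141, 282.
Check each in increasing order: 48^1 ≡ 48;  48^2 ≡ 40;  48^3 ≡ 222;  48^6 ≡ 42;  48^47 ≡ 239;  48^94 ≡ 238;  48^141 ≡ 282;  48^282 ≡ 1.
Smallest exponent giving 1 is 282.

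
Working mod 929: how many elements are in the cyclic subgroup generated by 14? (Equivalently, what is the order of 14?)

928

The order of 14 must divide p − 1 = 928 = 2^5 · 29.
Divisors: 1, 2, 4, 8, 16, 29, 32, 58, 116, 232, 464, 928.
Check each in increasing order: 14^1 ≡ 14;  14^2 ≡ 196;  14^4 ≡ 327;  14^8 ≡ 94;  14^16 ≡ 475;  14^29 ≡ 759;  14^32 ≡ 807;  14^58 ≡ 101;  14^116 ≡ 911;  14^232 ≡ 324;  14^464 ≡ 928;  14^928 ≡ 1.
Smallest exponent giving 1 is 928.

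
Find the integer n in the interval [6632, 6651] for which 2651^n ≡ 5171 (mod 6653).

6647

Compute 2651^6632 mod 6653 = 3644, then multiply by 2651 repeatedly:
  2651^6632=3644  2651^6633=88  2651^6634=433  2651^6635=3567  2651^6636=2204
  2651^6637=1470  2651^6638=4965  2651^6639=2581  2651^6640=2947  2651^6641=1875
  2651^6642=834  2651^6643=2138  2651^6644=6135  2651^6645=3953  2651^6646=928
  2651^6647=5171
Found 5171 at exponent 6647.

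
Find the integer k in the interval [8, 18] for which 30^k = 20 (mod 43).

Compute 30^8 mod 43 = 38, then multiply by 30 repeatedly:
  30^8=38  30^9=22  30^10=15  30^11=20
Found 20 at exponent 11.

11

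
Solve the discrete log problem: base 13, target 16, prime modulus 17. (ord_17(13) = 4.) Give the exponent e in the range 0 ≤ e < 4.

Successive powers of 13 modulo 17:
  13^0=1  13^1=13  13^2=16
So 13^2 ≡ 16 (mod 17), giving e = 2.

2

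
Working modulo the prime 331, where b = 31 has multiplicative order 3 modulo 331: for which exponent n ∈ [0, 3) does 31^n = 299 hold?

2

Successive powers of 31 modulo 331:
  31^0=1  31^1=31  31^2=299
So 31^2 ≡ 299 (mod 331), giving n = 2.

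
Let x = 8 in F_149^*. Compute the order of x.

The order of 8 must divide p − 1 = 148 = 2^2 · 37.
Divisors: 1, 2, 4, 37, 74, 148.
Check each in increasing order: 8^1 ≡ 8;  8^2 ≡ 64;  8^4 ≡ 73;  8^37 ≡ 44;  8^74 ≡ 148;  8^148 ≡ 1.
Smallest exponent giving 1 is 148.

148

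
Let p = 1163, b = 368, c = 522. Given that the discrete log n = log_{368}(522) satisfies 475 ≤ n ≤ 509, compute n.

Compute 368^475 mod 1163 = 343, then multiply by 368 repeatedly:
  368^475=343  368^476=620  368^477=212  368^478=95  368^479=70
  368^480=174  368^481=67  368^482=233  368^483=845  368^484=439
  368^485=1058  368^486=902  368^487=481  368^488=232  368^489=477
  368^490=1086  368^491=739  368^492=973  368^493=1023  368^494=815
  368^495=1029  368^496=697  368^497=636  368^498=285  368^499=210
  368^500=522
Found 522 at exponent 500.

500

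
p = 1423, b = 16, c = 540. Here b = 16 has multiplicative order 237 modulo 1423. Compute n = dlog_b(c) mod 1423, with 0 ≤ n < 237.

Baby-step giant-step with m = ceil(sqrt(237)) = 16.
Baby table (16^j mod 1423 for j=0..15):
  0:1  1:16  2:256  3:1250  4:78  5:1248  6:46  7:736
  8:392  9:580  10:742  11:488  12:693  13:1127  14:956  15:1066
Giant step factor: 16^(-16) ≡ 498 (mod 1423).
Scan 540·498^i mod 1423 for i = 0, 1, …:
  i=0: 540   i=1: 1396   i=2: 784   i=3: 530
  i=4: 685   i=5: 1033   i=6: 731   i=7: 1173
  i=8: 724   i=9: 533   i=10: 756   i=11: 816
  i=12: 813   i=13: 742
Match at i=13, j=10: n = 13·16 + 10 = 218.

218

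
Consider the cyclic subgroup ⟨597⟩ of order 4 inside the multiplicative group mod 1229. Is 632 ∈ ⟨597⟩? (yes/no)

⟨597⟩ has order 4; its elements mod 1229 are {1, 597, 632, 1228}.
632 is in this set.

yes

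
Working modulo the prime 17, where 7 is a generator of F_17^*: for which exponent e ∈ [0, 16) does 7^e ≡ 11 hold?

5

Successive powers of 7 modulo 17:
  7^0=1  7^1=7  7^2=15  7^3=3  7^4=4  7^5=11
So 7^5 ≡ 11 (mod 17), giving e = 5.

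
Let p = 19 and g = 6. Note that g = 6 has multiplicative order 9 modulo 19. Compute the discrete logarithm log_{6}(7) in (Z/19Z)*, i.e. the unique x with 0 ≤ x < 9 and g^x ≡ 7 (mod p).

3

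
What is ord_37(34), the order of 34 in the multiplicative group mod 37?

The order of 34 must divide p − 1 = 36 = 2^2 · 3^2.
Divisors: 1, 2, 3, 4, 6, 9, 12, 18, 36.
Check each in increasing order: 34^1 ≡ 34;  34^2 ≡ 9;  34^3 ≡ 10;  34^4 ≡ 7;  34^6 ≡ 26;  34^9 ≡ 1.
Smallest exponent giving 1 is 9.

9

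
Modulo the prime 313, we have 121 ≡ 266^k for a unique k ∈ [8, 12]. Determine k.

Compute 266^8 mod 313 = 121, then multiply by 266 repeatedly:
  266^8=121
Found 121 at exponent 8.

8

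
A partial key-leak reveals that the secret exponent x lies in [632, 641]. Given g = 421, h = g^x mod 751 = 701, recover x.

641

Compute 421^632 mod 751 = 546, then multiply by 421 repeatedly:
  421^632=546  421^633=60  421^634=477  421^635=300  421^636=132
  421^637=749  421^638=660  421^639=741  421^640=296  421^641=701
Found 701 at exponent 641.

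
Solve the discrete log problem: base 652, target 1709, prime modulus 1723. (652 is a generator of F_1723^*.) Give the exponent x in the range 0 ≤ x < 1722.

681

Baby-step giant-step with m = ceil(sqrt(1722)) = 42.
Baby table (652^j mod 1723 for j=0..41):
  0:1  1:652  2:1246  3:859  4:93  5:331  6:437  7:629
  8:34  9:1492  10:1012  11:1638  12:1439  13:916  14:1074  15:710
  16:1156  17:761  18:1671  19:556  20:682  21:130  22:333  23:18
  24:1398  25:29  26:1678  27:1674  28:789  29:974  30:984  31:612
  32:1011  33:986  34:193  35:57  36:981  37:379  38:719  39:132
  40:1637  41:787
Giant step factor: 652^(-42) ≡ 1133 (mod 1723).
Scan 1709·1133^i mod 1723 for i = 0, 1, …:
  i=0: 1709   i=1: 1368   i=2: 967   i=3: 1506
  i=4: 528   i=5: 343   i=6: 944   i=7: 1292
  i=8: 1009   i=9: 848     …   i=15: 418
  i=16: 1492
Match at i=16, j=9: x = 16·42 + 9 = 681.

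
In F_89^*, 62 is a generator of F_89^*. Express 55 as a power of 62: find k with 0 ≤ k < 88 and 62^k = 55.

22

Baby-step giant-step with m = ceil(sqrt(88)) = 10.
Baby table (62^j mod 89 for j=0..9):
  0:1  1:62  2:17  3:75  4:22  5:29  6:18  7:48
  8:39  9:15
Giant step factor: 62^(-10) ≡ 69 (mod 89).
Scan 55·69^i mod 89 for i = 0, 1, …:
  i=0: 55   i=1: 57   i=2: 17
Match at i=2, j=2: k = 2·10 + 2 = 22.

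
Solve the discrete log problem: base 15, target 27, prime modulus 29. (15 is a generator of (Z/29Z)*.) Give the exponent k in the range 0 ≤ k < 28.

13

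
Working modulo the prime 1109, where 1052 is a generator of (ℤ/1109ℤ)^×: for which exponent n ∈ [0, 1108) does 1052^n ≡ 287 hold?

245

Baby-step giant-step with m = ceil(sqrt(1108)) = 34.
Baby table (1052^j mod 1109 for j=0..33):
  0:1  1:1052  2:1031  3:10  4:539  5:329  6:100  7:954
  8:1072  9:1000  10:668  11:739  12:19  13:26  14:736  15:190
  16:260  17:706  18:791  19:382  20:406  21:147  22:493  23:733
  24:361  25:494  26:676  27:283  28:504  29:106  30:612  31:604
  32:1060  33:575
Giant step factor: 1052^(-34) ≡ 876 (mod 1109).
Scan 287·876^i mod 1109 for i = 0, 1, …:
  i=0: 287   i=1: 778   i=2: 602   i=3: 577
  i=4: 857   i=5: 1048   i=6: 905   i=7: 954
Match at i=7, j=7: n = 7·34 + 7 = 245.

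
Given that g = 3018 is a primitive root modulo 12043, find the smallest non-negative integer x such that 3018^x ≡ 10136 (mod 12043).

1968

Baby-step giant-step with m = ceil(sqrt(12042)) = 110.
Baby table (3018^j mod 12043 for j=0..109):
  0:1  1:3018  2:3816  3:3580  4:1869  5:4518  6:2648  7:7155
  8:691  9:1999  10:11482  11:4965  12:2878  13:2801  14:11275  15:6475
  16:7804  17:8407  18:9768  19:10603  20:1603  21:8611  22:11247  23:6272
  24:9343  25:4511  26:5608  27:4529  28:11760  29:959  30:3942  31:10515
  32:965  33:10007  34:9325  35:10402  36:9178  37:304  38:2204  39:3936
  40:4450  41:2155  42:570  43:10154  44:7380  45:5333  46:5546  47:10101
  48:3985  49:7816  50:8494  51:7388  52:5391  53:11988  54:2612  55:6894
  56:7831  57:5592  58:4413  59:10919  60:3894  61:10167  62:10485  63:6769
  64:3914  65:10312  66:2504  67:6111  68:5165  69:4328  70:7292  71:4695
  72:6942  73:8179  74:8115  75:7651  76:4287  77:3984  78:4798  79:4678
  80:3808  81:3522  82:7470  83:12007  84:11782  85:7140  86:3593  87:4974
  88:5954  89:1016  90:7366  91:11253  92:294  93:8153  94:1905  95:4779
  96:7551  97:3562  98:7760  99:8088  100:10466  101:9642  102:3668  103:2507
  104:3122  105:4570  106:3025  107:856  108:6206  109:2843
Giant step factor: 3018^(-110) ≡ 9029 (mod 12043).
Scan 10136·9029^i mod 12043 for i = 0, 1, …:
  i=0: 10136   i=1: 3187   i=2: 4696   i=3: 8824
  i=4: 7451   i=5: 2881   i=6: 11712   i=7: 10108
  i=8: 3278   i=9: 7411     …   i=16: 4097
  i=17: 7760
Match at i=17, j=98: x = 17·110 + 98 = 1968.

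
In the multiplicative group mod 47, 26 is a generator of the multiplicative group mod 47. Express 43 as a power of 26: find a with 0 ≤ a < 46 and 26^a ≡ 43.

29

Successive powers of 26 modulo 47:
  26^0=1  26^1=26  26^2=18  26^3=45  26^4=42  26^5=11
  26^6=4  26^7=10  26^8=25  26^9=39  26^10=27  26^11=44
  26^12=16  26^13=40  26^14=6  26^15=15  26^16=14  26^17=35
  26^18=17  26^19=19  26^20=24  26^21=13  26^22=9  26^23=46
  26^24=21  26^25=29  26^26=2  26^27=5  26^28=36  26^29=43
So 26^29 ≡ 43 (mod 47), giving a = 29.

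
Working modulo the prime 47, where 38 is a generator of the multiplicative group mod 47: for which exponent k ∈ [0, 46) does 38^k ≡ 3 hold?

Baby-step giant-step with m = ceil(sqrt(46)) = 7.
Baby table (38^j mod 47 for j=0..6):
  0:1  1:38  2:34  3:23  4:28  5:30  6:12
Giant step factor: 38^(-7) ≡ 10 (mod 47).
Scan 3·10^i mod 47 for i = 0, 1, …:
  i=0: 3   i=1: 30
Match at i=1, j=5: k = 1·7 + 5 = 12.

12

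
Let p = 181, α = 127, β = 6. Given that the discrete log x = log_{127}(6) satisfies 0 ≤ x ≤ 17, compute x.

Compute 127^0 mod 181 = 1, then multiply by 127 repeatedly:
  127^0=1  127^1=127  127^2=20  127^3=6
Found 6 at exponent 3.

3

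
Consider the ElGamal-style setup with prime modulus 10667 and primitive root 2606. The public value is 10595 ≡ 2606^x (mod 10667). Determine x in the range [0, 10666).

2422

Baby-step giant-step with m = ceil(sqrt(10666)) = 104.
Baby table (2606^j mod 10667 for j=0..103):
  0:1  1:2606  2:7024  3:10639  4:1701  5:6001  6:784  7:5707
  8:2644  9:10049  10:209  11:637  12:6637  13:4815  14:3498  15:6170
  16:3851  17:8726  18:8579  19:9509  20:1013  21:5129  22:423  23:3637
  24:5726  25:9490  26:4834  27:10344  28:955  29:3319  30:9044  31:5261
  32:3071  33:2776  34:2030  35:10015  36:7608  37:7162  38:7589  39:316
  40:2137  41:848  42:1819  43:4166  44:8257  45:2403  46:689  47:3478
  48:7385  49:2042  50:9286  51:6560  52:6826  53:6667  54:8326  55:878
  56:5330  57:1546  58:7417  59:98  60:10047  61:5664  62:7923  63:6693
  64:1413  65:2163  66:4602  67:3104  68:3438  69:9815  70:9091  71:10406
  72:2522  73:1460  74:7308  75:4053  76:1788  77:8716  78:3853  79:3271
  80:1293  81:9453  82:4415  83:6464  84:1991  85:4384  86:347  87:8254
  88:5252  89:951  90:3562  91:2282  92:5373  93:6934  94:106  95:9561
  96:8521  97:7699  98:9634  99:6753  100:8435  101:7590  102:2922  103:9161
Giant step factor: 2606^(-104) ≡ 1522 (mod 10667).
Scan 10595·1522^i mod 10667 for i = 0, 1, …:
  i=0: 10595   i=1: 7753   i=2: 2364   i=3: 3229
  i=4: 7718   i=5: 2429   i=6: 6156   i=7: 3806
  i=8: 551   i=9: 6596     …   i=22: 2515
  i=23: 9044
Match at i=23, j=30: x = 23·104 + 30 = 2422.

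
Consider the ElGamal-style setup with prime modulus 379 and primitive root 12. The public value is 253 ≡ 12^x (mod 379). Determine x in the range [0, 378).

67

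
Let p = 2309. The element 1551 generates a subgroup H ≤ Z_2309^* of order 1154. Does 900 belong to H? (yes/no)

yes

900 ∈ ⟨1551⟩ iff 900^1154 ≡ 1 (mod 2309), since |⟨1551⟩| = 1154.
900^1154 mod 2309 = 1.
Since 1 = 1, 900 lies in the subgroup.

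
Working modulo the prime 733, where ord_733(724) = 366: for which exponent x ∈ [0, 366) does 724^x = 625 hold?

96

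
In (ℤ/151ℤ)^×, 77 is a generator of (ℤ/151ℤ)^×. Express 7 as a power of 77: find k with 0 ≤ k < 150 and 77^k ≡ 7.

47

Baby-step giant-step with m = ceil(sqrt(150)) = 13.
Baby table (77^j mod 151 for j=0..12):
  0:1  1:77  2:40  3:60  4:90  5:135  6:127  7:115
  8:97  9:70  10:105  11:82  12:123
Giant step factor: 77^(-13) ≡ 133 (mod 151).
Scan 7·133^i mod 151 for i = 0, 1, …:
  i=0: 7   i=1: 25   i=2: 3   i=3: 97
Match at i=3, j=8: k = 3·13 + 8 = 47.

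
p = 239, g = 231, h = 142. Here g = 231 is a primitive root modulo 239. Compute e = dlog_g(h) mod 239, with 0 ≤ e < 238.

54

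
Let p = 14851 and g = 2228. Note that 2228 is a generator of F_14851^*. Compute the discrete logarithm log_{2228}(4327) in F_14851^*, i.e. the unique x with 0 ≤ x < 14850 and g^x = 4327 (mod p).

Baby-step giant-step with m = ceil(sqrt(14850)) = 122.
Baby table (2228^j mod 14851 for j=0..121):
  0:1  1:2228  2:3750  3:8738  4:13454  5:6194  6:3653  7:536
  8:6128  9:5115  10:5503  11:8609  12:8211  13:12527  14:5127  15:2537
  16:9056  17:9110  18:10614  19:5200  20:1820  21:637  22:8391  23:12590
  24:11832  25:1171  26:10063  27:10205  28:14710  29:12574  30:5886  31:575
  32:3914  33:2855  34:4712  35:13530  36:12161  37:6484  38:11180  39:3913
  40:627  41:962  42:4792  43:13558  44:290  45:7527  46:3377  47:9350
  48:10698  49:14140  50:4949  51:6930  52:9851  53:13101  54:6813  55:1642
  56:5030  57:9186  58:1730  59:8031  60:12464  61:13273  62:3903  63:8049
  64:8015  65:6518  66:12677  67:12605  68:699  69:12868  70:7474  71:4101
  72:3663  73:7965  74:13926  75:3389  76:6384  77:11145  78:188  79:3036
  80:7003  81:9134  82:4682  83:6094  84:3618  85:11662  86:8537  87:11156
  88:9845  89:14584  90:14015  91:8618  92:13412  93:1724  94:9514  95:4815
  96:5398  97:12285  98:587  99:948  100:3302  101:5611  102:11617  103:12234
  104:5767  105:2761  106:3194  107:2603  108:7594  109:4143  110:8133  111:2104
  112:9647  113:4119  114:14065  115:1210  116:7849  117:7945  118:13919  119:2644
  120:9836  121:9383
Giant step factor: 2228^(-122) ≡ 2612 (mod 14851).
Scan 4327·2612^i mod 14851 for i = 0, 1, …:
  i=0: 4327   i=1: 513   i=2: 3366   i=3: 200
  i=4: 2615   i=5: 13771   i=6: 730   i=7: 5832
  i=8: 10909   i=9: 10090     …   i=117: 5382
  i=118: 8738
Match at i=118, j=3: x = 118·122 + 3 = 14399.

14399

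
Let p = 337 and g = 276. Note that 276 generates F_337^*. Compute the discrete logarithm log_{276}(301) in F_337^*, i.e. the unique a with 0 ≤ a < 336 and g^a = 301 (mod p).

132

Baby-step giant-step with m = ceil(sqrt(336)) = 19.
Baby table (276^j mod 337 for j=0..18):
  0:1  1:276  2:14  3:157  4:196  5:176  6:48  7:105
  8:335  9:122  10:309  11:23  12:282  13:322  14:241  15:127
  16:4  17:93  18:56
Giant step factor: 276^(-19) ≡ 315 (mod 337).
Scan 301·315^i mod 337 for i = 0, 1, …:
  i=0: 301   i=1: 118   i=2: 100   i=3: 159
  i=4: 209   i=5: 120   i=6: 56
Match at i=6, j=18: a = 6·19 + 18 = 132.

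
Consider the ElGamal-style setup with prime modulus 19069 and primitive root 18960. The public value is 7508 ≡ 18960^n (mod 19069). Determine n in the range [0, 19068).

12344

Baby-step giant-step with m = ceil(sqrt(19068)) = 139.
Baby table (18960^j mod 19069 for j=0..138):
  0:1  1:18960  2:11881  3:1663  4:9423  5:2619  6:564  7:14800
  8:7665  9:3551  10:13390  11:8803  12:12992  13:14047  14:13466  15:519
  16:636  17:6952  18:4992  19:8873  20:5362  21:6681  22:15462  23:11783
  24:12345  25:8294  26:11266  27:11491  28:6035  29:9600  30:2395  31:5911
  32:4047  33:16533  34:9458  35:17873  36:15950  37:15798  38:13297  39:18940
  40:14061  41:11940  42:14301  43:4849  44:5391  45:3520  46:16769  47:2803
  48:18646  49:7969  50:8553  51:2104  52:18561  53:17234  54:9325  55:13301
  56:18504  57:4378  58:18592  59:13855  60:15325  61:7647  62:5513  63:9291
  64:17007  65:14999  66:5043  67:3314  68:1085  69:15218  70:241  71:11869
  72:2971  73:334  74:1732  75:1902  76:2441  77:897  78:16641  79:16755
  80:4329  81:4864  82:3756  83:10114  84:3576  85:10665  86:724  87:16429
  88:1725  89:2665  90:14619  91:8325  92:7887  93:17491  94:381  95:15678
  96:7308  97:4326  98:5191  99:6251  100:5125  101:13445  102:2808  103:18101
  104:10167  105:16868  106:11081  107:12587  108:985  109:7049  110:13488  111:17190
  112:14121  113:5400  114:2539  115:9284  116:17770  117:8108  118:12471  119:13629
  120:1821  121:11270  122:11055  123:15421  124:16252  125:1949  126:16387  127:6303
  128:18526  129:1980  130:13008  131:12303  132:12872  133:8058  134:17921  135:10718
  136:14016  137:16845  138:13588
Giant step factor: 18960^(-139) ≡ 11978 (mod 19069).
Scan 7508·11978^i mod 19069 for i = 0, 1, …:
  i=0: 7508   i=1: 1420   i=2: 18281   i=3: 491
  i=4: 7946   i=5: 3809   i=6: 11154   i=7: 5198
  i=8: 1359   i=9: 12245     …   i=87: 16757
  i=88: 14121
Match at i=88, j=112: n = 88·139 + 112 = 12344.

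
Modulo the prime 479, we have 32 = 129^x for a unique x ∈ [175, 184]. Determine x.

182

Compute 129^175 mod 479 = 381, then multiply by 129 repeatedly:
  129^175=381  129^176=291  129^177=177  129^178=320  129^179=86
  129^180=77  129^181=353  129^182=32
Found 32 at exponent 182.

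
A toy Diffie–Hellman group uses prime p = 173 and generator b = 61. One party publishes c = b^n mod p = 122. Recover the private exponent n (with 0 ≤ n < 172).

54

Baby-step giant-step with m = ceil(sqrt(172)) = 14.
Baby table (61^j mod 173 for j=0..13):
  0:1  1:61  2:88  3:5  4:132  5:94  6:25  7:141
  8:124  9:125  10:13  11:101  12:106  13:65
Giant step factor: 61^(-14) ≡ 37 (mod 173).
Scan 122·37^i mod 173 for i = 0, 1, …:
  i=0: 122   i=1: 16   i=2: 73   i=3: 106
Match at i=3, j=12: n = 3·14 + 12 = 54.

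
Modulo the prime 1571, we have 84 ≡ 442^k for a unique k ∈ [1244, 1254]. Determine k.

1248

Compute 442^1244 mod 1571 = 534, then multiply by 442 repeatedly:
  442^1244=534  442^1245=378  442^1246=550  442^1247=1166  442^1248=84
Found 84 at exponent 1248.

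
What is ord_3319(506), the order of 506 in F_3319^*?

553

The order of 506 must divide p − 1 = 3318 = 2 · 3 · 7 · 79.
Divisors: 1, 2, 3, 6, 7, 14, 21, 42, 79, 158, 237, 474, 553, 1106, 1659, 3318.
Check each in increasing order: 506^1 ≡ 506;  506^2 ≡ 473;  506^3 ≡ 370;  506^6 ≡ 821;  506^7 ≡ 551;  506^14 ≡ 1572;  506^21 ≡ 3232;  506^42 ≡ 931;  506^79 ≡ 1979;  506^158 ≡ 21;  506^237 ≡ 1731;  506^474 ≡ 2623;  506^553 ≡ 1.
Smallest exponent giving 1 is 553.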